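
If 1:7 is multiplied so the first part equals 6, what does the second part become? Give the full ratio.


Original ratio: 1:7
First term target: 6
Scale factor = 6 / 1 = 6
Multiply second term: 7 * 6 = 42
Equivalent ratio = 6:42

6:42


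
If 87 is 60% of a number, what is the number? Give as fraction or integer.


Given: 87 is 60% of the whole
Set up: 87 = 60/100 * whole
whole = 87 * 100 / 60
whole = 8700 / 60
whole = 145

145


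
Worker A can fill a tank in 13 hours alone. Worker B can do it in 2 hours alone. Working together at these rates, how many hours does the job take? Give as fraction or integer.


Rate of A = 1/13 job per hour
Rate of B = 1/2 job per hour
Combined rate = 1/13 + 1/2
Find common denominator: (2 + 13)/(13*2) = 15/26
Combined rate = 15/26 job per hour
Time together = 1 / (15/26) = 26/15 hours

26/15


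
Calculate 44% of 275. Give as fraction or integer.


Compute 44% of 275
Convert percentage: 44% = 44/100
Multiply: 275 * 44/100
= 12100/100
= 121

121


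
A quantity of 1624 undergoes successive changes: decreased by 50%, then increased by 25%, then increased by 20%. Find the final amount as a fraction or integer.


Start: 1624
Step 1: decrease by 50% => multiply by 50/100
  1624 * 50/100 = 812
Step 2: increase by 25% => multiply by 125/100
  812 * 125/100 = 1015
Step 3: increase by 20% => multiply by 120/100
  1015 * 120/100 = 1218
Final value = 1218

1218


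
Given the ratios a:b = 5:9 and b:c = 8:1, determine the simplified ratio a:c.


Given a:b = 5:9 and b:c = 8:1
Make b consistent. Multiply first ratio by 8: a:b = 40:72
Multiply second ratio by 9: b:c = 72:9
Now b = 72 in both, so a:b:c = 40:72:9
Therefore a:c = 40:9
Simplify by GCD: a:c = 40:9

40:9


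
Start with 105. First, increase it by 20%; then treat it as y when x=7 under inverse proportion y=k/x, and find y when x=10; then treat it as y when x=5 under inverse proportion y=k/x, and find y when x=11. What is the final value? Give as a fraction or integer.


Start with 105.
Step 1: Increase by 20%: 105 * 120/100 = 126
Step 2: Inverse prop: k = (126)*7; new y = k/10 = 126*7/10 = 441/5
Step 3: Inverse prop: k = (441/5)*5; new y = k/11 = 441/5*5/11 = 441/11
Final result = 441/11

441/11


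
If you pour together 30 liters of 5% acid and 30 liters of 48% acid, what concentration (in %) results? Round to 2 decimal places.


Solute in mixture 1 = 5% of 30 L = 30*5/100 = 3/2 L
Solute in mixture 2 = 48% of 30 L = 30*48/100 = 72/5 L
Total solute = 3/2 + 72/5 = 159/10 L
Total volume = 30 + 30 = 60 L
Final concentration = 159/10/60 * 100 = 26.50%

26.50


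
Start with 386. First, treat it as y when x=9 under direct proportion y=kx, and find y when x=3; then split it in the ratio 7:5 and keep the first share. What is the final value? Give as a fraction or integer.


Start with 386.
Step 1: Direct prop: k = (386)/9; new y = k*3 = 386*3/9 = 386/3
Step 2: Split 7:5, first share = 386/3 * 7/12 = 1351/18
Final result = 1351/18

1351/18


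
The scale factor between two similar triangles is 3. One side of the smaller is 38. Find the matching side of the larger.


Similar triangles have proportional sides
Scale factor = 3
Smaller side = 38
Corresponding larger side = 38 * 3
= 114

114


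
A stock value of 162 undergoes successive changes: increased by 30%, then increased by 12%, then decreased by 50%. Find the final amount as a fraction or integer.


Start: 162
Step 1: increase by 30% => multiply by 130/100
  162 * 130/100 = 1053/5
Step 2: increase by 12% => multiply by 112/100
  1053/5 * 112/100 = 29484/125
Step 3: decrease by 50% => multiply by 50/100
  29484/125 * 50/100 = 14742/125
Final value = 14742/125

14742/125


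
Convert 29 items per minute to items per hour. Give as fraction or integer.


Converting from per minute to per hour
Rate = 29 items per minute
Multiply by 60: 29 * 60
= 1740 items per hour

1740


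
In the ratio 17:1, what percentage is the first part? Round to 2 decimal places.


Total parts = 17 + 1 = 18
First part fraction = 17/18
Percentage = (17/18) * 100
= 0.944444 * 100
= 94.44%

94.44


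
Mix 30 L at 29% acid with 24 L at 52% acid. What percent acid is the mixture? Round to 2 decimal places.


Solute in mixture 1 = 29% of 30 L = 30*29/100 = 87/10 L
Solute in mixture 2 = 52% of 24 L = 24*52/100 = 312/25 L
Total solute = 87/10 + 312/25 = 1059/50 L
Total volume = 30 + 24 = 54 L
Final concentration = 1059/50/54 * 100 = 39.22%

39.22


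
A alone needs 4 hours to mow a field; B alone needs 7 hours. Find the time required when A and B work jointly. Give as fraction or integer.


Rate of A = 1/4 job per hour
Rate of B = 1/7 job per hour
Combined rate = 1/4 + 1/7
Find common denominator: (7 + 4)/(4*7) = 11/28
Combined rate = 11/28 job per hour
Time together = 1 / (11/28) = 28/11 hours

28/11


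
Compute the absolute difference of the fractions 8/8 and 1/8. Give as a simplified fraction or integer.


Simplify: 8/8 = 1 and 1/8 = 1/8
Find common denominator: LCD = 8
Convert: 8/8 and 1/8
Difference = |8 - 1|/8 = 7/8
Simplified = 7/8

7/8


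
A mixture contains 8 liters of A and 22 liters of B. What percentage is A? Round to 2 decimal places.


Volume of A = 8 L
Volume of B = 22 L
Total volume = 8 + 22 = 30 L
Percentage of A = (8/30) * 100
= 26.67%

26.67


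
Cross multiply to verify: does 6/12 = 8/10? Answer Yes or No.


Cross multiply to check 6/12 = 8/10
Left cross product: 6 * 10 = 60
Right cross product: 12 * 8 = 96
60 != 96
Not equal, so proportions differ => No

No


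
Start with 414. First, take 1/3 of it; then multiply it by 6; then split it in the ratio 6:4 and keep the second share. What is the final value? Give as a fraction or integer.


Start with 414.
Step 1: Take 1/3: 414 * 1/3 = 138
Step 2: Multiply by 6: 138 * 6 = 828
Step 3: Split 6:4, second share = 828 * 4/10 = 1656/5
Final result = 1656/5

1656/5


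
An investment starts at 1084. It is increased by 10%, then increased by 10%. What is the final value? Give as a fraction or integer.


Start: 1084
Step 1: increase by 10% => multiply by 110/100
  1084 * 110/100 = 5962/5
Step 2: increase by 10% => multiply by 110/100
  5962/5 * 110/100 = 32791/25
Final value = 32791/25

32791/25


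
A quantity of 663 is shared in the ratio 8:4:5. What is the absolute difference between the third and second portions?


Total parts = 8 + 4 + 5 = 17
Value per part = 663 / 17 = 39
Shares: 8*39=312, 4*39=156, 5*39=195
Third share = 195, second share = 156
Difference = |195 - 156| = 39

39


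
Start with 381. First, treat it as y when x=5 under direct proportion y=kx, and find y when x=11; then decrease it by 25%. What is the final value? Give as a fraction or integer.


Start with 381.
Step 1: Direct prop: k = (381)/5; new y = k*11 = 381*11/5 = 4191/5
Step 2: Decrease by 25%: 4191/5 * 75/100 = 12573/20
Final result = 12573/20

12573/20


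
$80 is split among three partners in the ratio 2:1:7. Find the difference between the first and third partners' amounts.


Total parts = 2 + 1 + 7 = 10
Value per part = 80 / 10 = 8
Shares: 2*8=16, 1*8=8, 7*8=56
First share = 16, third share = 56
Difference = |16 - 56| = 40

40


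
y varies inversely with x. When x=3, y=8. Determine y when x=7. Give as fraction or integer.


Inverse proportion: y = k/x
Find k: k = 3 * 8 = 24
Compute y at x=7: y = 24/7
y = 24/7

24/7


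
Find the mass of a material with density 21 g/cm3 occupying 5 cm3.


Using mass = density * volume
Density = 21 g/cm3
Volume = 5 cm3
Mass = 21 * 5
= 105 g

105


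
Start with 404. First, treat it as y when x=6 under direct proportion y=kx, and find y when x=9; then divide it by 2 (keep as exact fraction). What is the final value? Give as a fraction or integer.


Start with 404.
Step 1: Direct prop: k = (404)/6; new y = k*9 = 404*9/6 = 606
Step 2: Divide by 2: 606 / 2 = 303
Final result = 303

303


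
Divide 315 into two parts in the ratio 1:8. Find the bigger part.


Total parts = 1 + 8 = 9
Value per part = 315 / 9 = 35
First share = 1 * 35 = 35
Second share = 8 * 35 = 280
Larger share = 280

280


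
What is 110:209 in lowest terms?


Find GCD(110, 209)
GCD = 11
Divide both by 11: 110/11 = 10, 209/11 = 19
Simplified ratio = 10:19

10:19


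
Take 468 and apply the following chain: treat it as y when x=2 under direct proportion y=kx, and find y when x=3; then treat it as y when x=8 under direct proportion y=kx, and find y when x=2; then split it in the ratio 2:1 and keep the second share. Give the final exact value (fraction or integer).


Start with 468.
Step 1: Direct prop: k = (468)/2; new y = k*3 = 468*3/2 = 702
Step 2: Direct prop: k = (702)/8; new y = k*2 = 702*2/8 = 351/2
Step 3: Split 2:1, second share = 351/2 * 1/3 = 117/2
Final result = 117/2

117/2


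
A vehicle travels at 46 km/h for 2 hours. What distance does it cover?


Using distance = speed * time
Speed = 46 km/h
Time = 2 hours
Distance = 46 * 2
= 92 km

92


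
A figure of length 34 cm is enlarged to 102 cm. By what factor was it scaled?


Original length = 34 cm
Scaled length = 102 cm
Scale factor = 102 / 34
= 3

3


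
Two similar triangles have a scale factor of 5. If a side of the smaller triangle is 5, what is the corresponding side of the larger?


Similar triangles have proportional sides
Scale factor = 5
Smaller side = 5
Corresponding larger side = 5 * 5
= 25

25


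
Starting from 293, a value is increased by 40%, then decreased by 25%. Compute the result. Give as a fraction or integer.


Start: 293
Step 1: increase by 40% => multiply by 140/100
  293 * 140/100 = 2051/5
Step 2: decrease by 25% => multiply by 75/100
  2051/5 * 75/100 = 6153/20
Final value = 6153/20

6153/20


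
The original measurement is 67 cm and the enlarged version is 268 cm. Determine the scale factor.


Original length = 67 cm
Scaled length = 268 cm
Scale factor = 268 / 67
= 4

4


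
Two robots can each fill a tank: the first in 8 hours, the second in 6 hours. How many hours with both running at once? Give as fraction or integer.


Rate of A = 1/8 job per hour
Rate of B = 1/6 job per hour
Combined rate = 1/8 + 1/6
Find common denominator: (6 + 8)/(8*6) = 14/48
Combined rate = 7/24 job per hour
Time together = 1 / (7/24) = 24/7 hours

24/7


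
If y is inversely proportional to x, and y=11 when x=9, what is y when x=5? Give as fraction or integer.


Inverse proportion: y = k/x
Find k: k = 9 * 11 = 99
Compute y at x=5: y = 99/5
y = 99/5

99/5


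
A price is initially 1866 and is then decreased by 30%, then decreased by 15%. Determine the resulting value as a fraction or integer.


Start: 1866
Step 1: decrease by 30% => multiply by 70/100
  1866 * 70/100 = 6531/5
Step 2: decrease by 15% => multiply by 85/100
  6531/5 * 85/100 = 111027/100
Final value = 111027/100

111027/100


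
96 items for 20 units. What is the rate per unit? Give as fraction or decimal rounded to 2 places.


Total items = 96
Number of units = 20
Unit rate = 96 / 20
= 4.80 items per unit

4.80


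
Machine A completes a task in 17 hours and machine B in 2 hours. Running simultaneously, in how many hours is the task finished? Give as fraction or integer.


Rate of A = 1/17 job per hour
Rate of B = 1/2 job per hour
Combined rate = 1/17 + 1/2
Find common denominator: (2 + 17)/(17*2) = 19/34
Combined rate = 19/34 job per hour
Time together = 1 / (19/34) = 34/19 hours

34/19


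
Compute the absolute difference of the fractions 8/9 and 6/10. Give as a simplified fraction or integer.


Simplify: 8/9 = 8/9 and 6/10 = 3/5
Find common denominator: LCD = 45
Convert: 40/45 and 27/45
Difference = |40 - 27|/45 = 13/45
Simplified = 13/45

13/45


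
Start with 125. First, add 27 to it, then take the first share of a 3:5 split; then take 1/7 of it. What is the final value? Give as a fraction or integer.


Start with 125.
Step 1: Add 27: 125+27=152; split 3:5 first = 152*3/8 = 57
Step 2: Take 1/7: 57 * 1/7 = 57/7
Final result = 57/7

57/7


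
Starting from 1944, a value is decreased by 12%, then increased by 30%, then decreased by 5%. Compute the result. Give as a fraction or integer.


Start: 1944
Step 1: decrease by 12% => multiply by 88/100
  1944 * 88/100 = 42768/25
Step 2: increase by 30% => multiply by 130/100
  42768/25 * 130/100 = 277992/125
Step 3: decrease by 5% => multiply by 95/100
  277992/125 * 95/100 = 1320462/625
Final value = 1320462/625

1320462/625


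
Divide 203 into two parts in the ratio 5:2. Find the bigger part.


Total parts = 5 + 2 = 7
Value per part = 203 / 7 = 29
First share = 5 * 29 = 145
Second share = 2 * 29 = 58
Larger share = 145

145


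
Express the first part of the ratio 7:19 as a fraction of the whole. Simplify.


Total parts = 7 + 19 = 26
First part fraction = 7/26
Simplify: 7/26 = 7/26

7/26


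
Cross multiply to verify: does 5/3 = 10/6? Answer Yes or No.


Cross multiply to check 5/3 = 10/6
Left cross product: 5 * 6 = 30
Right cross product: 3 * 10 = 30
30 = 30
Equal, so proportions match => Yes

Yes


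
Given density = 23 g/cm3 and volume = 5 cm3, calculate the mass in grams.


Using mass = density * volume
Density = 23 g/cm3
Volume = 5 cm3
Mass = 23 * 5
= 115 g

115


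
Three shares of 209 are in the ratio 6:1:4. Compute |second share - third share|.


Total parts = 6 + 1 + 4 = 11
Value per part = 209 / 11 = 19
Shares: 6*19=114, 1*19=19, 4*19=76
Second share = 19, third share = 76
Difference = |19 - 76| = 57

57


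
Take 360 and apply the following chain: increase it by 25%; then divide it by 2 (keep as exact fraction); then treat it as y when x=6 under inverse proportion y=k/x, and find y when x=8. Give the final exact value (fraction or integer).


Start with 360.
Step 1: Increase by 25%: 360 * 125/100 = 450
Step 2: Divide by 2: 450 / 2 = 225
Step 3: Inverse prop: k = (225)*6; new y = k/8 = 225*6/8 = 675/4
Final result = 675/4

675/4


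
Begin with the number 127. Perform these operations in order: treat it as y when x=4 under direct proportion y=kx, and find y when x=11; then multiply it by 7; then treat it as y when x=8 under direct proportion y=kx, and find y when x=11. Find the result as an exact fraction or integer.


Start with 127.
Step 1: Direct prop: k = (127)/4; new y = k*11 = 127*11/4 = 1397/4
Step 2: Multiply by 7: 1397/4 * 7 = 9779/4
Step 3: Direct prop: k = (9779/4)/8; new y = k*11 = 9779/4*11/8 = 107569/32
Final result = 107569/32

107569/32


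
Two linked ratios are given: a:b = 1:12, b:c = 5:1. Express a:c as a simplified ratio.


Given a:b = 1:12 and b:c = 5:1
Make b consistent. Multiply first ratio by 5: a:b = 5:60
Multiply second ratio by 12: b:c = 60:12
Now b = 60 in both, so a:b:c = 5:60:12
Therefore a:c = 5:12
Simplify by GCD: a:c = 5:12

5:12


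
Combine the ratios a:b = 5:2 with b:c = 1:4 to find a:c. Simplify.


Given a:b = 5:2 and b:c = 1:4
Make b consistent. Multiply first ratio by 1: a:b = 5:2
Multiply second ratio by 2: b:c = 2:8
Now b = 2 in both, so a:b:c = 5:2:8
Therefore a:c = 5:8
Simplify by GCD: a:c = 5:8

5:8


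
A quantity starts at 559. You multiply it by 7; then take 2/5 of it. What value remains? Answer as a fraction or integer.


Start with 559.
Step 1: Multiply by 7: 559 * 7 = 3913
Step 2: Take 2/5: 3913 * 2/5 = 7826/5
Final result = 7826/5

7826/5


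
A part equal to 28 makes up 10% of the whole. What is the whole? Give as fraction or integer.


Given: 28 is 10% of the whole
Set up: 28 = 10/100 * whole
whole = 28 * 100 / 10
whole = 2800 / 10
whole = 280

280


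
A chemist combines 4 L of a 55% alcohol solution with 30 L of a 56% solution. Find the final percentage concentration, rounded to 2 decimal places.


Solute in mixture 1 = 55% of 4 L = 4*55/100 = 11/5 L
Solute in mixture 2 = 56% of 30 L = 30*56/100 = 84/5 L
Total solute = 11/5 + 84/5 = 19 L
Total volume = 4 + 30 = 34 L
Final concentration = 19/34 * 100 = 55.88%

55.88


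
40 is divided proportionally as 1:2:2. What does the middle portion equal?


Ratio = 1:2:2
Total parts = 1 + 2 + 2 = 5
Value per part = 40 / 5 = 8
First share = 1 * 8 = 8
Middle share = 2 * 8 = 16
Third share = 2 * 8 = 16

16


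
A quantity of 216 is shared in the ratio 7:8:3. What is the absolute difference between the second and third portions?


Total parts = 7 + 8 + 3 = 18
Value per part = 216 / 18 = 12
Shares: 7*12=84, 8*12=96, 3*12=36
Second share = 96, third share = 36
Difference = |96 - 36| = 60

60


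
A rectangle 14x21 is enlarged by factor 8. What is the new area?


Original dimensions: 14 x 21
Enlargement factor = 8
New width = 14 * 8 = 112
New height = 21 * 8 = 168
New area = 112 * 168 = 18816

18816


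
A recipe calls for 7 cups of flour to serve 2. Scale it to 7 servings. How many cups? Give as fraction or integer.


Original: 7 cups for 2 servings
Target servings = 7
Scaling factor = 7/2
New amount = 7 * 7/2
= 49/2
= 49/2 cups

49/2


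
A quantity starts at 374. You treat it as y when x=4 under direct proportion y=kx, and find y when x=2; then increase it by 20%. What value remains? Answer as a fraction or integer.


Start with 374.
Step 1: Direct prop: k = (374)/4; new y = k*2 = 374*2/4 = 187
Step 2: Increase by 20%: 187 * 120/100 = 1122/5
Final result = 1122/5

1122/5


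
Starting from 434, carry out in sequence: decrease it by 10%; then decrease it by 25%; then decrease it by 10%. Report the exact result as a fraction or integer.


Start with 434.
Step 1: Decrease by 10%: 434 * 90/100 = 1953/5
Step 2: Decrease by 25%: 1953/5 * 75/100 = 5859/20
Step 3: Decrease by 10%: 5859/20 * 90/100 = 52731/200
Final result = 52731/200

52731/200


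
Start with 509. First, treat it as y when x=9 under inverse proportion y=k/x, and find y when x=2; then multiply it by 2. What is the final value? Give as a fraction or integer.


Start with 509.
Step 1: Inverse prop: k = (509)*9; new y = k/2 = 509*9/2 = 4581/2
Step 2: Multiply by 2: 4581/2 * 2 = 4581
Final result = 4581

4581


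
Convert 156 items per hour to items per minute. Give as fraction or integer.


Converting from per hour to per minute
Rate = 156 items per hour
Divide by 60: 156/60
= 13/5 items per minute

13/5


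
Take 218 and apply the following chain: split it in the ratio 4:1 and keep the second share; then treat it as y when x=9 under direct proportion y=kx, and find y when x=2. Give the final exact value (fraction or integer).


Start with 218.
Step 1: Split 4:1, second share = 218 * 1/5 = 218/5
Step 2: Direct prop: k = (218/5)/9; new y = k*2 = 218/5*2/9 = 436/45
Final result = 436/45

436/45


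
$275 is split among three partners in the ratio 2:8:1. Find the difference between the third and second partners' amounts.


Total parts = 2 + 8 + 1 = 11
Value per part = 275 / 11 = 25
Shares: 2*25=50, 8*25=200, 1*25=25
Third share = 25, second share = 200
Difference = |25 - 200| = 175

175


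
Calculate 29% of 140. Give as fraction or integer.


Compute 29% of 140
Convert percentage: 29% = 29/100
Multiply: 140 * 29/100
= 4060/100
= 203/5

203/5


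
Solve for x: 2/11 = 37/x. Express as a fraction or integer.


Setting up: 2/11 = 37/x
Cross multiply: 2 * x = 11 * 37
2x = 407
x = 407/2
x = 407/2

407/2


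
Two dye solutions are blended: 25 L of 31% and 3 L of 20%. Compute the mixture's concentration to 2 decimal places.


Solute in mixture 1 = 31% of 25 L = 25*31/100 = 31/4 L
Solute in mixture 2 = 20% of 3 L = 3*20/100 = 3/5 L
Total solute = 31/4 + 3/5 = 167/20 L
Total volume = 25 + 3 = 28 L
Final concentration = 167/20/28 * 100 = 29.82%

29.82


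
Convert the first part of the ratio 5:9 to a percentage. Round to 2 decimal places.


Total parts = 5 + 9 = 14
First part fraction = 5/14
Percentage = (5/14) * 100
= 0.357143 * 100
= 35.71%

35.71


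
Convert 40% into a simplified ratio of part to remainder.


Part = 40%, Remainder = 60%
Ratio = 40:60
GCD(40, 60) = 20
Simplify: 2:3 = 2:3

2:3


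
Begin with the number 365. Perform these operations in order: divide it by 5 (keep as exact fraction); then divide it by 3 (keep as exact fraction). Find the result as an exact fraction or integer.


Start with 365.
Step 1: Divide by 5: 365 / 5 = 73
Step 2: Divide by 3: 73 / 3 = 73/3
Final result = 73/3

73/3


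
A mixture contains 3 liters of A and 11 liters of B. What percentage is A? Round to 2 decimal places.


Volume of A = 3 L
Volume of B = 11 L
Total volume = 3 + 11 = 14 L
Percentage of A = (3/14) * 100
= 21.43%

21.43


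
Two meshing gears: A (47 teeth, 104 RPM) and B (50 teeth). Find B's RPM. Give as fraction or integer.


Gear ratio: teeth_A * RPM_A = teeth_B * RPM_B
47 * 104 = 50 * RPM_B
4888 = 50 * RPM_B
RPM_B = 4888 / 50
RPM_B = 2444/25

2444/25


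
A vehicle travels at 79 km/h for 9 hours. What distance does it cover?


Using distance = speed * time
Speed = 79 km/h
Time = 9 hours
Distance = 79 * 9
= 711 km

711


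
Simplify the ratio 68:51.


Find GCD(68, 51)
GCD = 17
Divide both by 17: 68/17 = 4, 51/17 = 3
Simplified ratio = 4:3

4:3


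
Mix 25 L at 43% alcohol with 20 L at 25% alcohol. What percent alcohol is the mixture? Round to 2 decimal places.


Solute in mixture 1 = 43% of 25 L = 25*43/100 = 43/4 L
Solute in mixture 2 = 25% of 20 L = 20*25/100 = 5 L
Total solute = 43/4 + 5 = 63/4 L
Total volume = 25 + 20 = 45 L
Final concentration = 63/4/45 * 100 = 35.00%

35.00


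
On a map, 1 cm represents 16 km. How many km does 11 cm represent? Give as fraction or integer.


Map scale: 1 cm = 16 km
Measured distance on map = 11 cm
Set up proportion: 11 * 16 / 1
= 176 / 1
= 176 km

176


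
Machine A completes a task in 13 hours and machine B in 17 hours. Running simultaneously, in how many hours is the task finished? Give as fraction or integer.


Rate of A = 1/13 job per hour
Rate of B = 1/17 job per hour
Combined rate = 1/13 + 1/17
Find common denominator: (17 + 13)/(13*17) = 30/221
Combined rate = 30/221 job per hour
Time together = 1 / (30/221) = 221/30 hours

221/30


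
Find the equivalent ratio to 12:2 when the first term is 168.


Original ratio: 12:2
First term target: 168
Scale factor = 168 / 12 = 14
Multiply second term: 2 * 14 = 28
Equivalent ratio = 168:28

168:28


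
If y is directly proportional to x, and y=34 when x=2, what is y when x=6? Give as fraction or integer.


Direct proportion: y = kx
Find k: k = 34/2 = 17
Compute y at x=6: y = 17 * 6
y = 102

102


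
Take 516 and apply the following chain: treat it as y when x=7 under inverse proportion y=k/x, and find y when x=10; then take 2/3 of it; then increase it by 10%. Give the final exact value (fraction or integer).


Start with 516.
Step 1: Inverse prop: k = (516)*7; new y = k/10 = 516*7/10 = 1806/5
Step 2: Take 2/3: 1806/5 * 2/3 = 1204/5
Step 3: Increase by 10%: 1204/5 * 110/100 = 6622/25
Final result = 6622/25

6622/25


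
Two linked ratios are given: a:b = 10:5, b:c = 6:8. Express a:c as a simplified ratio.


Given a:b = 10:5 and b:c = 6:8
Make b consistent. Multiply first ratio by 6: a:b = 60:30
Multiply second ratio by 5: b:c = 30:40
Now b = 30 in both, so a:b:c = 60:30:40
Therefore a:c = 60:40
Simplify by GCD: a:c = 3:2

3:2


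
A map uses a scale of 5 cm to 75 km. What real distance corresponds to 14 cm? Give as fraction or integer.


Map scale: 5 cm = 75 km
Measured distance on map = 14 cm
Set up proportion: 14 * 75 / 5
= 1050 / 5
= 210 km

210


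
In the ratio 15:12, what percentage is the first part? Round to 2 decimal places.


Total parts = 15 + 12 = 27
First part fraction = 15/27
Percentage = (15/27) * 100
= 0.555556 * 100
= 55.56%

55.56


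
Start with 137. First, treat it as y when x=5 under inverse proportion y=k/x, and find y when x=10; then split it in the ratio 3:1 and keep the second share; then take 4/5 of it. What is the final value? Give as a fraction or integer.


Start with 137.
Step 1: Inverse prop: k = (137)*5; new y = k/10 = 137*5/10 = 137/2
Step 2: Split 3:1, second share = 137/2 * 1/4 = 137/8
Step 3: Take 4/5: 137/8 * 4/5 = 137/10
Final result = 137/10

137/10


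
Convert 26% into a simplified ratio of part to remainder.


Part = 26%, Remainder = 74%
Ratio = 26:74
GCD(26, 74) = 2
Simplify: 13:37 = 13:37

13:37


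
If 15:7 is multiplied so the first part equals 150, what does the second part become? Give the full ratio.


Original ratio: 15:7
First term target: 150
Scale factor = 150 / 15 = 10
Multiply second term: 7 * 10 = 70
Equivalent ratio = 150:70

150:70


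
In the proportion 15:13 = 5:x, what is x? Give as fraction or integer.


Setting up: 15/13 = 5/x
Cross multiply: 15 * x = 13 * 5
15x = 65
x = 65/15
x = 13/3

13/3


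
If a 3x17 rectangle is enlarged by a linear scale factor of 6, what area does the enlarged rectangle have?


Original dimensions: 3 x 17
Enlargement factor = 6
New width = 3 * 6 = 18
New height = 17 * 6 = 102
New area = 18 * 102 = 1836

1836


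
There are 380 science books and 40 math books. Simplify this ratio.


Find GCD(380, 40)
GCD = 20
Divide both by 20: 380/20 = 19, 40/20 = 2
Simplified ratio = 19:2

19:2


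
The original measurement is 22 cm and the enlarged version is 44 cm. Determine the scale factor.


Original length = 22 cm
Scaled length = 44 cm
Scale factor = 44 / 22
= 2

2


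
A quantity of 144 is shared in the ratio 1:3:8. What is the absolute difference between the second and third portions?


Total parts = 1 + 3 + 8 = 12
Value per part = 144 / 12 = 12
Shares: 1*12=12, 3*12=36, 8*12=96
Second share = 36, third share = 96
Difference = |36 - 96| = 60

60


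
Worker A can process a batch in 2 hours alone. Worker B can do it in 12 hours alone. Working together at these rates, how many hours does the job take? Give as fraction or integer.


Rate of A = 1/2 job per hour
Rate of B = 1/12 job per hour
Combined rate = 1/2 + 1/12
Find common denominator: (12 + 2)/(2*12) = 14/24
Combined rate = 7/12 job per hour
Time together = 1 / (7/12) = 12/7 hours

12/7


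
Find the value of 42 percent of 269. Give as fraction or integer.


Compute 42% of 269
Convert percentage: 42% = 42/100
Multiply: 269 * 42/100
= 11298/100
= 5649/50

5649/50


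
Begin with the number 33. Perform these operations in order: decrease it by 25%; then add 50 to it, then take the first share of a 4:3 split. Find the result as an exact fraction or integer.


Start with 33.
Step 1: Decrease by 25%: 33 * 75/100 = 99/4
Step 2: Add 50: 99/4+50=299/4; split 4:3 first = 299/4*4/7 = 299/7
Final result = 299/7

299/7


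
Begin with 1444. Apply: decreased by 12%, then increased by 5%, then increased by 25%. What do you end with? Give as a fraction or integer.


Start: 1444
Step 1: decrease by 12% => multiply by 88/100
  1444 * 88/100 = 31768/25
Step 2: increase by 5% => multiply by 105/100
  31768/25 * 105/100 = 166782/125
Step 3: increase by 25% => multiply by 125/100
  166782/125 * 125/100 = 83391/50
Final value = 83391/50

83391/50


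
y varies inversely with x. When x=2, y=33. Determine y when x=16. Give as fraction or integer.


Inverse proportion: y = k/x
Find k: k = 2 * 33 = 66
Compute y at x=16: y = 66/16
y = 33/8

33/8


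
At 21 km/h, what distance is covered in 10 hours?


Using distance = speed * time
Speed = 21 km/h
Time = 10 hours
Distance = 21 * 10
= 210 km

210


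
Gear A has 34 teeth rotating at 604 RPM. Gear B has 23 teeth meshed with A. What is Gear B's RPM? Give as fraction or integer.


Gear ratio: teeth_A * RPM_A = teeth_B * RPM_B
34 * 604 = 23 * RPM_B
20536 = 23 * RPM_B
RPM_B = 20536 / 23
RPM_B = 20536/23

20536/23


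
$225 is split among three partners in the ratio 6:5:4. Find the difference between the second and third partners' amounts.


Total parts = 6 + 5 + 4 = 15
Value per part = 225 / 15 = 15
Shares: 6*15=90, 5*15=75, 4*15=60
Second share = 75, third share = 60
Difference = |75 - 60| = 15

15


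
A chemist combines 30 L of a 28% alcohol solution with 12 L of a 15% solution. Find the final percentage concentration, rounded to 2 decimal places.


Solute in mixture 1 = 28% of 30 L = 30*28/100 = 42/5 L
Solute in mixture 2 = 15% of 12 L = 12*15/100 = 9/5 L
Total solute = 42/5 + 9/5 = 51/5 L
Total volume = 30 + 12 = 42 L
Final concentration = 51/5/42 * 100 = 24.29%

24.29


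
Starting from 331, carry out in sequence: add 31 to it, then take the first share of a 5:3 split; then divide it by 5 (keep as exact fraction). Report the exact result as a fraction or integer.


Start with 331.
Step 1: Add 31: 331+31=362; split 5:3 first = 362*5/8 = 905/4
Step 2: Divide by 5: 905/4 / 5 = 181/4
Final result = 181/4

181/4


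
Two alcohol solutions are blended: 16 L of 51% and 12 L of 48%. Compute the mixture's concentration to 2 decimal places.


Solute in mixture 1 = 51% of 16 L = 16*51/100 = 204/25 L
Solute in mixture 2 = 48% of 12 L = 12*48/100 = 144/25 L
Total solute = 204/25 + 144/25 = 348/25 L
Total volume = 16 + 12 = 28 L
Final concentration = 348/25/28 * 100 = 49.71%

49.71


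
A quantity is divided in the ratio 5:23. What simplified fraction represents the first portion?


Total parts = 5 + 23 = 28
First part fraction = 5/28
Simplify: 5/28 = 5/28

5/28


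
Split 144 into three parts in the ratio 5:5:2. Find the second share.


Ratio = 5:5:2
Total parts = 5 + 5 + 2 = 12
Value per part = 144 / 12 = 12
First share = 5 * 12 = 60
Middle share = 5 * 12 = 60
Third share = 2 * 12 = 24

60


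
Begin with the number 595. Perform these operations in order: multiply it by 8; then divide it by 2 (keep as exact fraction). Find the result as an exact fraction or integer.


Start with 595.
Step 1: Multiply by 8: 595 * 8 = 4760
Step 2: Divide by 2: 4760 / 2 = 2380
Final result = 2380

2380


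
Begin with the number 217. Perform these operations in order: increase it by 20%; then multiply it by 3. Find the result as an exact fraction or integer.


Start with 217.
Step 1: Increase by 20%: 217 * 120/100 = 1302/5
Step 2: Multiply by 3: 1302/5 * 3 = 3906/5
Final result = 3906/5

3906/5


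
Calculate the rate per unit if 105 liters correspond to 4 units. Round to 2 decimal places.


Total liters = 105
Number of units = 4
Unit rate = 105 / 4
= 26.25 liters per unit

26.25


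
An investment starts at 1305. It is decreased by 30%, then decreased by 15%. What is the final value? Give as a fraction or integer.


Start: 1305
Step 1: decrease by 30% => multiply by 70/100
  1305 * 70/100 = 1827/2
Step 2: decrease by 15% => multiply by 85/100
  1827/2 * 85/100 = 31059/40
Final value = 31059/40

31059/40


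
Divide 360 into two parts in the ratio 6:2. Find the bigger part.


Total parts = 6 + 2 = 8
Value per part = 360 / 8 = 45
First share = 6 * 45 = 270
Second share = 2 * 45 = 90
Larger share = 270

270


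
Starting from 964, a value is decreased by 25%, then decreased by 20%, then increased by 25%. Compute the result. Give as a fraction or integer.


Start: 964
Step 1: decrease by 25% => multiply by 75/100
  964 * 75/100 = 723
Step 2: decrease by 20% => multiply by 80/100
  723 * 80/100 = 2892/5
Step 3: increase by 25% => multiply by 125/100
  2892/5 * 125/100 = 723
Final value = 723

723


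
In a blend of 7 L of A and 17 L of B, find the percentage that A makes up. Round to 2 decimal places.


Volume of A = 7 L
Volume of B = 17 L
Total volume = 7 + 17 = 24 L
Percentage of A = (7/24) * 100
= 29.17%

29.17


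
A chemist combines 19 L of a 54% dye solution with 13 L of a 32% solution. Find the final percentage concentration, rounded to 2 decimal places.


Solute in mixture 1 = 54% of 19 L = 19*54/100 = 513/50 L
Solute in mixture 2 = 32% of 13 L = 13*32/100 = 104/25 L
Total solute = 513/50 + 104/25 = 721/50 L
Total volume = 19 + 13 = 32 L
Final concentration = 721/50/32 * 100 = 45.06%

45.06


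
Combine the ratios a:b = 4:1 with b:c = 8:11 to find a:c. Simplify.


Given a:b = 4:1 and b:c = 8:11
Make b consistent. Multiply first ratio by 8: a:b = 32:8
Multiply second ratio by 1: b:c = 8:11
Now b = 8 in both, so a:b:c = 32:8:11
Therefore a:c = 32:11
Simplify by GCD: a:c = 32:11

32:11


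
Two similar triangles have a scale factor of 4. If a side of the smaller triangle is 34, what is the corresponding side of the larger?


Similar triangles have proportional sides
Scale factor = 4
Smaller side = 34
Corresponding larger side = 34 * 4
= 136

136


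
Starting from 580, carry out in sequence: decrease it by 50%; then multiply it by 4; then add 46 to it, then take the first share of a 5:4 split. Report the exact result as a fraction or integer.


Start with 580.
Step 1: Decrease by 50%: 580 * 50/100 = 290
Step 2: Multiply by 4: 290 * 4 = 1160
Step 3: Add 46: 1160+46=1206; split 5:4 first = 1206*5/9 = 670
Final result = 670

670


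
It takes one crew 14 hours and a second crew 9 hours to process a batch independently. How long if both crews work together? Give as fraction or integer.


Rate of A = 1/14 job per hour
Rate of B = 1/9 job per hour
Combined rate = 1/14 + 1/9
Find common denominator: (9 + 14)/(14*9) = 23/126
Combined rate = 23/126 job per hour
Time together = 1 / (23/126) = 126/23 hours

126/23


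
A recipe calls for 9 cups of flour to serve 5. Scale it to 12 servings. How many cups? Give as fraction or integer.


Original: 9 cups for 5 servings
Target servings = 12
Scaling factor = 12/5
New amount = 9 * 12/5
= 108/5
= 108/5 cups

108/5


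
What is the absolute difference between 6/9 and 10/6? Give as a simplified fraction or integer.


Simplify: 6/9 = 2/3 and 10/6 = 5/3
Find common denominator: LCD = 3
Convert: 2/3 and 5/3
Difference = |2 - 5|/3 = 3/3
Simplified = 1

1


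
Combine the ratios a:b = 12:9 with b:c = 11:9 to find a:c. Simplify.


Given a:b = 12:9 and b:c = 11:9
Make b consistent. Multiply first ratio by 11: a:b = 132:99
Multiply second ratio by 9: b:c = 99:81
Now b = 99 in both, so a:b:c = 132:99:81
Therefore a:c = 132:81
Simplify by GCD: a:c = 44:27

44:27


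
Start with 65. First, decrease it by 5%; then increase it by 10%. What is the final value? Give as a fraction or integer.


Start with 65.
Step 1: Decrease by 5%: 65 * 95/100 = 247/4
Step 2: Increase by 10%: 247/4 * 110/100 = 2717/40
Final result = 2717/40

2717/40


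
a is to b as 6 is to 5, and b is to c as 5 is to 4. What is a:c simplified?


Given a:b = 6:5 and b:c = 5:4
Make b consistent. Multiply first ratio by 5: a:b = 30:25
Multiply second ratio by 5: b:c = 25:20
Now b = 25 in both, so a:b:c = 30:25:20
Therefore a:c = 30:20
Simplify by GCD: a:c = 3:2

3:2


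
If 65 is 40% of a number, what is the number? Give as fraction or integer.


Given: 65 is 40% of the whole
Set up: 65 = 40/100 * whole
whole = 65 * 100 / 40
whole = 6500 / 40
whole = 325/2

325/2


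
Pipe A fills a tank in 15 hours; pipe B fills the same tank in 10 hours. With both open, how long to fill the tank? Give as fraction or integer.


Rate of A = 1/15 job per hour
Rate of B = 1/10 job per hour
Combined rate = 1/15 + 1/10
Find common denominator: (10 + 15)/(15*10) = 25/150
Combined rate = 1/6 job per hour
Time together = 1 / (1/6) = 6 hours

6


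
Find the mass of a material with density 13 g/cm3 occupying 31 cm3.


Using mass = density * volume
Density = 13 g/cm3
Volume = 31 cm3
Mass = 13 * 31
= 403 g

403


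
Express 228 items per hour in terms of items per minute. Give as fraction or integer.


Converting from per hour to per minute
Rate = 228 items per hour
Divide by 60: 228/60
= 19/5 items per minute

19/5


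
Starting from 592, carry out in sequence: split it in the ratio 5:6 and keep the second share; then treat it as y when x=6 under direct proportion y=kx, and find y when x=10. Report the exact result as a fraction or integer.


Start with 592.
Step 1: Split 5:6, second share = 592 * 6/11 = 3552/11
Step 2: Direct prop: k = (3552/11)/6; new y = k*10 = 3552/11*10/6 = 5920/11
Final result = 5920/11

5920/11


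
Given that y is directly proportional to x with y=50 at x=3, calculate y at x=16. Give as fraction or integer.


Direct proportion: y = kx
Find k: k = 50/3 = 50/3
Compute y at x=16: y = 50/3 * 16
y = 800/3

800/3


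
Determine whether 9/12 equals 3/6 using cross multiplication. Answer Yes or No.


Cross multiply to check 9/12 = 3/6
Left cross product: 9 * 6 = 54
Right cross product: 12 * 3 = 36
54 != 36
Not equal, so proportions differ => No

No


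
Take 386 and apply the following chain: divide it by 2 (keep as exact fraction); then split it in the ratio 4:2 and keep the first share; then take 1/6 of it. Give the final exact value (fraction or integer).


Start with 386.
Step 1: Divide by 2: 386 / 2 = 193
Step 2: Split 4:2, first share = 193 * 4/6 = 386/3
Step 3: Take 1/6: 386/3 * 1/6 = 193/9
Final result = 193/9

193/9


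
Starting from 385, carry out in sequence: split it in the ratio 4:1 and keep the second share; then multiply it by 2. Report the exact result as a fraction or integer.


Start with 385.
Step 1: Split 4:1, second share = 385 * 1/5 = 77
Step 2: Multiply by 2: 77 * 2 = 154
Final result = 154

154


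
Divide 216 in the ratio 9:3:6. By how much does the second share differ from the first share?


Total parts = 9 + 3 + 6 = 18
Value per part = 216 / 18 = 12
Shares: 9*12=108, 3*12=36, 6*12=72
Second share = 36, first share = 108
Difference = |36 - 108| = 72

72


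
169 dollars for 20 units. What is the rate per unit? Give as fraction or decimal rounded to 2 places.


Total dollars = 169
Number of units = 20
Unit rate = 169 / 20
= 8.45 dollars per unit

8.45


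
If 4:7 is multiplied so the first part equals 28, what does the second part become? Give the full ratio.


Original ratio: 4:7
First term target: 28
Scale factor = 28 / 4 = 7
Multiply second term: 7 * 7 = 49
Equivalent ratio = 28:49

28:49


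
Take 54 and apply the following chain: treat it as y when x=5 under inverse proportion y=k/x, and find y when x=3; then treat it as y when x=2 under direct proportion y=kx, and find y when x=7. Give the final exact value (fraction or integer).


Start with 54.
Step 1: Inverse prop: k = (54)*5; new y = k/3 = 54*5/3 = 90
Step 2: Direct prop: k = (90)/2; new y = k*7 = 90*7/2 = 315
Final result = 315

315


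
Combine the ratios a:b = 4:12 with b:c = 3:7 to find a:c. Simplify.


Given a:b = 4:12 and b:c = 3:7
Make b consistent. Multiply first ratio by 3: a:b = 12:36
Multiply second ratio by 12: b:c = 36:84
Now b = 36 in both, so a:b:c = 12:36:84
Therefore a:c = 12:84
Simplify by GCD: a:c = 1:7

1:7


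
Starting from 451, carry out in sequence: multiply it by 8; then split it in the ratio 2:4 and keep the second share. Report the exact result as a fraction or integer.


Start with 451.
Step 1: Multiply by 8: 451 * 8 = 3608
Step 2: Split 2:4, second share = 3608 * 4/6 = 7216/3
Final result = 7216/3

7216/3


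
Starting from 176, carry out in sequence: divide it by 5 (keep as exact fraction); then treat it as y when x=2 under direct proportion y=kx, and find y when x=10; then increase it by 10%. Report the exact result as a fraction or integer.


Start with 176.
Step 1: Divide by 5: 176 / 5 = 176/5
Step 2: Direct prop: k = (176/5)/2; new y = k*10 = 176/5*10/2 = 176
Step 3: Increase by 10%: 176 * 110/100 = 968/5
Final result = 968/5

968/5


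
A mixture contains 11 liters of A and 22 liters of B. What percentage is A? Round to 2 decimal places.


Volume of A = 11 L
Volume of B = 22 L
Total volume = 11 + 22 = 33 L
Percentage of A = (11/33) * 100
= 33.33%

33.33


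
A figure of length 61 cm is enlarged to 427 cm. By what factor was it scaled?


Original length = 61 cm
Scaled length = 427 cm
Scale factor = 427 / 61
= 7

7


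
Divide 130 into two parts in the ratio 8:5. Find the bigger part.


Total parts = 8 + 5 = 13
Value per part = 130 / 13 = 10
First share = 8 * 10 = 80
Second share = 5 * 10 = 50
Larger share = 80

80
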